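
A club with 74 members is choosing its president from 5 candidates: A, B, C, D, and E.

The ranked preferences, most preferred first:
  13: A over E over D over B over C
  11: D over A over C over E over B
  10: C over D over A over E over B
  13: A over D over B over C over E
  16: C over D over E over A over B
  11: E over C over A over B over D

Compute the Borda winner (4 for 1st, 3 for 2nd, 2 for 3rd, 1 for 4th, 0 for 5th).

A

A: 13×4 + 11×3 + 10×2 + 13×4 + 16×1 + 11×2 = 195
B: 13×1 + 11×0 + 10×0 + 13×2 + 16×0 + 11×1 = 50
C: 13×0 + 11×2 + 10×4 + 13×1 + 16×4 + 11×3 = 172
D: 13×2 + 11×4 + 10×3 + 13×3 + 16×3 + 11×0 = 187
E: 13×3 + 11×1 + 10×1 + 13×0 + 16×2 + 11×4 = 136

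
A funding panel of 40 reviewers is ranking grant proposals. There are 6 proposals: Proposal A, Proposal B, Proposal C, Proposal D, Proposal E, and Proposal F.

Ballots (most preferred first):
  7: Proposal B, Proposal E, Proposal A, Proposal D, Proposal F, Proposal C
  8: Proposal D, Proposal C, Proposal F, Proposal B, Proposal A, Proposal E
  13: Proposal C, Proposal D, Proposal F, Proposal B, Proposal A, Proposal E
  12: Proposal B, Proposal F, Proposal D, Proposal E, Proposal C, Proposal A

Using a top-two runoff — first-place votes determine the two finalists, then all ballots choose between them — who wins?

Round 1 first-place votes: Proposal A 0, Proposal B 19, Proposal C 13, Proposal D 8, Proposal E 0, Proposal F 0. Proposal B and Proposal C advance.
Runoff: Proposal B is ranked above Proposal C on 19 ballots, Proposal C above Proposal B on 21.

Proposal C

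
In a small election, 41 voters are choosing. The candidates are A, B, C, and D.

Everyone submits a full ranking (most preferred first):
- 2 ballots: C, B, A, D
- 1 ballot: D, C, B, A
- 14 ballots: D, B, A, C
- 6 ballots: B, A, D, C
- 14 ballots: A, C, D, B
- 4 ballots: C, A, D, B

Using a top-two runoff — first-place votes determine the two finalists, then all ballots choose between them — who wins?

Round 1 first-place votes: A 14, B 6, C 6, D 15. D and A advance.
Runoff: D is ranked above A on 15 ballots, A above D on 26.

A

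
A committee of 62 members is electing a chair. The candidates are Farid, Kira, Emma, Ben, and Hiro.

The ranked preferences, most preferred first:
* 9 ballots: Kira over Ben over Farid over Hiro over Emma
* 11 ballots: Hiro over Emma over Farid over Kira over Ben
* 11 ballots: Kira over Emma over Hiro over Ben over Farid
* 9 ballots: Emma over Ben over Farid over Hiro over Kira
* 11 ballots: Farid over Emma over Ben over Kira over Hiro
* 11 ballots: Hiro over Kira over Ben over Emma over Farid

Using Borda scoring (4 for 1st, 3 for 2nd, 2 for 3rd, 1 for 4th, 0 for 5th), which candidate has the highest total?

Emma

Farid: 9×2 + 11×2 + 11×0 + 9×2 + 11×4 + 11×0 = 102
Kira: 9×4 + 11×1 + 11×4 + 9×0 + 11×1 + 11×3 = 135
Emma: 9×0 + 11×3 + 11×3 + 9×4 + 11×3 + 11×1 = 146
Ben: 9×3 + 11×0 + 11×1 + 9×3 + 11×2 + 11×2 = 109
Hiro: 9×1 + 11×4 + 11×2 + 9×1 + 11×0 + 11×4 = 128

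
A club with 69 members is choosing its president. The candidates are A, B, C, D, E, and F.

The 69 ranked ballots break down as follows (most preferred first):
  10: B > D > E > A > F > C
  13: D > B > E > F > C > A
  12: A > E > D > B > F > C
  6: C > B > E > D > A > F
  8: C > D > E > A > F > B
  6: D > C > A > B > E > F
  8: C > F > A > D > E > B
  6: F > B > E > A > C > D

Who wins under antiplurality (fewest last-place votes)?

Last-place votes: A 13, B 16, C 22, D 6, E 0, F 12.

E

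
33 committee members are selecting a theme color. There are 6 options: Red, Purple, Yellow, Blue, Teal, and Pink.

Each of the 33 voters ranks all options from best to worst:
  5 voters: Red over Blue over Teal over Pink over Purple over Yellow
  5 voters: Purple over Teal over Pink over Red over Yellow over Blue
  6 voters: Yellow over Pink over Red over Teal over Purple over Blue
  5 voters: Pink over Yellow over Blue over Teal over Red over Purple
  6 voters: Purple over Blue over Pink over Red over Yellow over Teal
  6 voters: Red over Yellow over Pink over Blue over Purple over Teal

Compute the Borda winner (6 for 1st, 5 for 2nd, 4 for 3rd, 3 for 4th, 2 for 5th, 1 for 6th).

Red: 5×6 + 5×3 + 6×4 + 5×2 + 6×3 + 6×6 = 133
Purple: 5×2 + 5×6 + 6×2 + 5×1 + 6×6 + 6×2 = 105
Yellow: 5×1 + 5×2 + 6×6 + 5×5 + 6×2 + 6×5 = 118
Blue: 5×5 + 5×1 + 6×1 + 5×4 + 6×5 + 6×3 = 104
Teal: 5×4 + 5×5 + 6×3 + 5×3 + 6×1 + 6×1 = 90
Pink: 5×3 + 5×4 + 6×5 + 5×6 + 6×4 + 6×4 = 143

Pink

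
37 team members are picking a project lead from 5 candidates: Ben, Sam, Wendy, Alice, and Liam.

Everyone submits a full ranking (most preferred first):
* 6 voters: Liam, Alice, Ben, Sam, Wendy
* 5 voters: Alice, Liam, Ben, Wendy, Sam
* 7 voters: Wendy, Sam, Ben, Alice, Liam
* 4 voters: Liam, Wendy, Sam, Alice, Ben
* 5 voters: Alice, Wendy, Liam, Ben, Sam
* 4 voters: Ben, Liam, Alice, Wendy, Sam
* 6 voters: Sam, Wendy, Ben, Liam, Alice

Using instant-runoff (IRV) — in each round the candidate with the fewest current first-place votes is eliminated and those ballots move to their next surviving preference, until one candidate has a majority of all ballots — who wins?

Liam

Round 1: Ben 4, Sam 6, Wendy 7, Alice 10, Liam 10. Ben eliminated.
Round 2: Sam 6, Wendy 7, Alice 10, Liam 14. Sam eliminated.
Round 3: Wendy 13, Alice 10, Liam 14. Alice eliminated.
Round 4: Wendy 18, Liam 19. Liam has a majority (≥19).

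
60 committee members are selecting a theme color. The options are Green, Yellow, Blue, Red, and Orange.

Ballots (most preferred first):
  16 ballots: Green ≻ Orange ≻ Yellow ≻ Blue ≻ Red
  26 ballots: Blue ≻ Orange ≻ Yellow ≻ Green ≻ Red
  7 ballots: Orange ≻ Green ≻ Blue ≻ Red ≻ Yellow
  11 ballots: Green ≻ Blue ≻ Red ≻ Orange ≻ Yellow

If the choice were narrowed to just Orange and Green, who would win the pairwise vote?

Orange is ranked above Green on 33 ballots; Green above Orange on 27.

Orange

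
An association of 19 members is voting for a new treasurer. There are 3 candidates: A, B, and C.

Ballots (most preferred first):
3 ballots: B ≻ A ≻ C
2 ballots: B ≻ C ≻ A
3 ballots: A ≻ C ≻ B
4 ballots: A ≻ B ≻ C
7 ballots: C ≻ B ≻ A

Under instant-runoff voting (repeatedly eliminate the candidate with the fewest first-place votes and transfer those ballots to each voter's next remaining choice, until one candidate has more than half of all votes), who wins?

A

Round 1: A 7, B 5, C 7. B eliminated.
Round 2: A 10, C 9. A has a majority (≥10).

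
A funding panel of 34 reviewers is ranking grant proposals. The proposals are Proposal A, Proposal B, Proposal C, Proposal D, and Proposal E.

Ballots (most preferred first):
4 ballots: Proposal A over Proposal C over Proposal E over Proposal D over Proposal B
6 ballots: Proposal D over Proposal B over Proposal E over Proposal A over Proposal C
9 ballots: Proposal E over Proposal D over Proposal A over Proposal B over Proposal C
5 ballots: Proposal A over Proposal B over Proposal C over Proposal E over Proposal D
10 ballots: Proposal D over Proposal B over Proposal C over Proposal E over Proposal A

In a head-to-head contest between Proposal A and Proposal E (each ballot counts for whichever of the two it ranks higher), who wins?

Proposal E

Proposal A is ranked above Proposal E on 9 ballots; Proposal E above Proposal A on 25.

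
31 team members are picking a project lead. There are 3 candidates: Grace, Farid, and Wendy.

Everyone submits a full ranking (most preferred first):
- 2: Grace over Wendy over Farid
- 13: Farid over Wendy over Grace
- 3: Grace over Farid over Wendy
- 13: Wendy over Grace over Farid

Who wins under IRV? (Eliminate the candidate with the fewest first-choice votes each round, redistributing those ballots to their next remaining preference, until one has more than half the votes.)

Farid

Round 1: Grace 5, Farid 13, Wendy 13. Grace eliminated.
Round 2: Farid 16, Wendy 15. Farid has a majority (≥16).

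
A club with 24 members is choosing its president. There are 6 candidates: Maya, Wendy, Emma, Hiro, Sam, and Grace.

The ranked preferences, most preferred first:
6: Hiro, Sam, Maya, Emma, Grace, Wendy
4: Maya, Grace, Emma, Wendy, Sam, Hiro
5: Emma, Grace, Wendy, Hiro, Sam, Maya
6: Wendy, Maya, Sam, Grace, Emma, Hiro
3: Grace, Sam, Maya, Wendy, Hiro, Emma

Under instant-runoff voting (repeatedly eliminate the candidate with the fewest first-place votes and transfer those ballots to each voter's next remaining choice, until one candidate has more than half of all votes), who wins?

Maya

Round 1: Maya 4, Wendy 6, Emma 5, Hiro 6, Sam 0, Grace 3. Sam eliminated.
Round 2: Maya 4, Wendy 6, Emma 5, Hiro 6, Grace 3. Grace eliminated.
Round 3: Maya 7, Wendy 6, Emma 5, Hiro 6. Emma eliminated.
Round 4: Maya 7, Wendy 11, Hiro 6. Hiro eliminated.
Round 5: Maya 13, Wendy 11. Maya has a majority (≥13).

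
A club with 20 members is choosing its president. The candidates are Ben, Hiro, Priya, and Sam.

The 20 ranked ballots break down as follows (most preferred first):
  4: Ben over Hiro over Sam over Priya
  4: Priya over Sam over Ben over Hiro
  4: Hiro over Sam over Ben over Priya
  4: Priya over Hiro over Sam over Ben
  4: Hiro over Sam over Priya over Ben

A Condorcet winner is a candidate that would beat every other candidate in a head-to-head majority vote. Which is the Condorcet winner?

Hiro

Hiro vs Ben: 12–8
Hiro vs Priya: 12–8
Hiro vs Sam: 16–4
Hiro beats every other candidate.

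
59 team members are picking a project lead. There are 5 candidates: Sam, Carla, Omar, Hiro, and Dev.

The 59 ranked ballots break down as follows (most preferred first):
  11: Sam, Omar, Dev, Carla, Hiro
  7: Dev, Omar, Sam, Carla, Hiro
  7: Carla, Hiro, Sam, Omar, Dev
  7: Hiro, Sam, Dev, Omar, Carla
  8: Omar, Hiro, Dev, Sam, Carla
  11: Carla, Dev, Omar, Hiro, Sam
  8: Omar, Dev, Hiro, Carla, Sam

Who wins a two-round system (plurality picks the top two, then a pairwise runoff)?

Round 1 first-place votes: Sam 11, Carla 18, Omar 16, Hiro 7, Dev 7. Carla and Omar advance.
Runoff: Carla is ranked above Omar on 18 ballots, Omar above Carla on 41.

Omar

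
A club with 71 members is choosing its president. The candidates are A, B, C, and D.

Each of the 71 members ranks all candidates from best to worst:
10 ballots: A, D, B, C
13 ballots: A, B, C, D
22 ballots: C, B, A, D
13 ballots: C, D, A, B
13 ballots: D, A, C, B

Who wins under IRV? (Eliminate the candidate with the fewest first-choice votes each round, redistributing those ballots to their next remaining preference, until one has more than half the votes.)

Round 1: A 23, B 0, C 35, D 13. B eliminated.
Round 2: A 23, C 35, D 13. D eliminated.
Round 3: A 36, C 35. A has a majority (≥36).

A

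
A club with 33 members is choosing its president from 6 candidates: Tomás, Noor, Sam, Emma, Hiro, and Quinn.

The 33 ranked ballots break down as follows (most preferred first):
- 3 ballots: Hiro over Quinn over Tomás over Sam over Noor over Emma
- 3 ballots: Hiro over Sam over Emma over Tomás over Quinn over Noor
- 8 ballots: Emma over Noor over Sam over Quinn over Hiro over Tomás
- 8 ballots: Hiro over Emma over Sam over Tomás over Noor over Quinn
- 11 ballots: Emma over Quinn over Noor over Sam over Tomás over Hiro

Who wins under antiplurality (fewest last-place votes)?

Sam

Last-place votes: Tomás 8, Noor 3, Sam 0, Emma 3, Hiro 11, Quinn 8.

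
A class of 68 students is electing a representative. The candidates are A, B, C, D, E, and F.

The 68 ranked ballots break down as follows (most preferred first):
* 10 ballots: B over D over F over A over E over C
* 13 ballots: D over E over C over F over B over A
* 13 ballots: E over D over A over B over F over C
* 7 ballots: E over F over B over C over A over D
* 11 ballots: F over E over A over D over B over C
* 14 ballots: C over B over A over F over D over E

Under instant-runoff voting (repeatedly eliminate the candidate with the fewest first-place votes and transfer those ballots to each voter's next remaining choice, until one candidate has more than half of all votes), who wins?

D

Round 1: A 0, B 10, C 14, D 13, E 20, F 11. A eliminated.
Round 2: B 10, C 14, D 13, E 20, F 11. B eliminated.
Round 3: C 14, D 23, E 20, F 11. F eliminated.
Round 4: C 14, D 23, E 31. C eliminated.
Round 5: D 37, E 31. D has a majority (≥35).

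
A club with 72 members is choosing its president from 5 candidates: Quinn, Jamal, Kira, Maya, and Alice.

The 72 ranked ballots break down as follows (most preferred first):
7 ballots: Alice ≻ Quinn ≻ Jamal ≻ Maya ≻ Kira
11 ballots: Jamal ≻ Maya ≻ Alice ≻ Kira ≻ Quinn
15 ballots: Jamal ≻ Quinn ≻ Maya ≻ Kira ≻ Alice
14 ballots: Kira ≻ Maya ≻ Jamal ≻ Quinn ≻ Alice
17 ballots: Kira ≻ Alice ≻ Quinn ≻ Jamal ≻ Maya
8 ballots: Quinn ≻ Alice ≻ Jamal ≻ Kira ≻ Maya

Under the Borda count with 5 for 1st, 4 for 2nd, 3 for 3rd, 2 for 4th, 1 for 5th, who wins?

Quinn: 7×4 + 11×1 + 15×4 + 14×2 + 17×3 + 8×5 = 218
Jamal: 7×3 + 11×5 + 15×5 + 14×3 + 17×2 + 8×3 = 251
Kira: 7×1 + 11×2 + 15×2 + 14×5 + 17×5 + 8×2 = 230
Maya: 7×2 + 11×4 + 15×3 + 14×4 + 17×1 + 8×1 = 184
Alice: 7×5 + 11×3 + 15×1 + 14×1 + 17×4 + 8×4 = 197

Jamal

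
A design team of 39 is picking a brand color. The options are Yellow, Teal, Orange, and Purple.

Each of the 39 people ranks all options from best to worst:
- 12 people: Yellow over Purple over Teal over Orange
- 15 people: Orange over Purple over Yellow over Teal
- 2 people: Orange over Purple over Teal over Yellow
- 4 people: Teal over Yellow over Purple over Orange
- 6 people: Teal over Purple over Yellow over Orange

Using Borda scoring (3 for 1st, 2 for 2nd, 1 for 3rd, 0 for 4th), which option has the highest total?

Purple

Yellow: 12×3 + 15×1 + 2×0 + 4×2 + 6×1 = 65
Teal: 12×1 + 15×0 + 2×1 + 4×3 + 6×3 = 44
Orange: 12×0 + 15×3 + 2×3 + 4×0 + 6×0 = 51
Purple: 12×2 + 15×2 + 2×2 + 4×1 + 6×2 = 74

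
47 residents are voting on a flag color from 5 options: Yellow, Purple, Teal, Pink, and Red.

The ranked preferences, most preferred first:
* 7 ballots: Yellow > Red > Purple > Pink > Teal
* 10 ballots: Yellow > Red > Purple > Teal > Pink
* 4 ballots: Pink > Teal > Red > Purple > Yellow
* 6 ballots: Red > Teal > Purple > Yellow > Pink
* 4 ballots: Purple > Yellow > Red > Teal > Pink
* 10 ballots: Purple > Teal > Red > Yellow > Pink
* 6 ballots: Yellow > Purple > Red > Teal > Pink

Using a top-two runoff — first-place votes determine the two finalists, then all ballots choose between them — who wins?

Round 1 first-place votes: Yellow 23, Purple 14, Teal 0, Pink 4, Red 6. Yellow and Purple advance.
Runoff: Yellow is ranked above Purple on 23 ballots, Purple above Yellow on 24.

Purple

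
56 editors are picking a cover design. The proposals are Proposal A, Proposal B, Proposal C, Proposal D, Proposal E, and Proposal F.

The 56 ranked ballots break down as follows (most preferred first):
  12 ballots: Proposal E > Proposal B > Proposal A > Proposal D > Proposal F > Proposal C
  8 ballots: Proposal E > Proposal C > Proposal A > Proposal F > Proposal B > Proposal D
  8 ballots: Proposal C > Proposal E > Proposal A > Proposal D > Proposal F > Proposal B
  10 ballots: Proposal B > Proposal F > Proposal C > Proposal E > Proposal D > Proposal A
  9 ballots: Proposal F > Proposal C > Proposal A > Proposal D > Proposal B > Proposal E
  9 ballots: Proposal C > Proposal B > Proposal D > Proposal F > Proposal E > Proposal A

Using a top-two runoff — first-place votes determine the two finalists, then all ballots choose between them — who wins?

Round 1 first-place votes: Proposal A 0, Proposal B 10, Proposal C 17, Proposal D 0, Proposal E 20, Proposal F 9. Proposal E and Proposal C advance.
Runoff: Proposal E is ranked above Proposal C on 20 ballots, Proposal C above Proposal E on 36.

Proposal C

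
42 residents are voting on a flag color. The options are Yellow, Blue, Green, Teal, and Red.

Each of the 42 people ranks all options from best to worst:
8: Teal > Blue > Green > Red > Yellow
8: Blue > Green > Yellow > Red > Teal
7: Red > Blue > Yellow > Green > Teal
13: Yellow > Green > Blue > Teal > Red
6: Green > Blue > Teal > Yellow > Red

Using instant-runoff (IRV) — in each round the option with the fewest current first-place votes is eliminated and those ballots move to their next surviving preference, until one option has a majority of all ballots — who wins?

Round 1: Yellow 13, Blue 8, Green 6, Teal 8, Red 7. Green eliminated.
Round 2: Yellow 13, Blue 14, Teal 8, Red 7. Red eliminated.
Round 3: Yellow 13, Blue 21, Teal 8. Teal eliminated.
Round 4: Yellow 13, Blue 29. Blue has a majority (≥22).

Blue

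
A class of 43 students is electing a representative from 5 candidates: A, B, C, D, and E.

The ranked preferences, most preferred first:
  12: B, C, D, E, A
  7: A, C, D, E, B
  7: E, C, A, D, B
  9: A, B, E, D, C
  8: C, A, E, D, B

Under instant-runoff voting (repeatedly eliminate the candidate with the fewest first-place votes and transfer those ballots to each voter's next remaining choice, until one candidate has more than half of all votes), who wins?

C

Round 1: A 16, B 12, C 8, D 0, E 7. D eliminated.
Round 2: A 16, B 12, C 8, E 7. E eliminated.
Round 3: A 16, B 12, C 15. B eliminated.
Round 4: A 16, C 27. C has a majority (≥22).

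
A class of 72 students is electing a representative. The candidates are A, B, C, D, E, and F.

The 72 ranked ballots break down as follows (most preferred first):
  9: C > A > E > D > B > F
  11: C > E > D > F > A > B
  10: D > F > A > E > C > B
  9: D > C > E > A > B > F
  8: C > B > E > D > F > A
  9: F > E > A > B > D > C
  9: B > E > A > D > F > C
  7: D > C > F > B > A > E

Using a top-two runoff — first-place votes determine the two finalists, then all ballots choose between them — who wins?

D

Round 1 first-place votes: A 0, B 9, C 28, D 26, E 0, F 9. C and D advance.
Runoff: C is ranked above D on 28 ballots, D above C on 44.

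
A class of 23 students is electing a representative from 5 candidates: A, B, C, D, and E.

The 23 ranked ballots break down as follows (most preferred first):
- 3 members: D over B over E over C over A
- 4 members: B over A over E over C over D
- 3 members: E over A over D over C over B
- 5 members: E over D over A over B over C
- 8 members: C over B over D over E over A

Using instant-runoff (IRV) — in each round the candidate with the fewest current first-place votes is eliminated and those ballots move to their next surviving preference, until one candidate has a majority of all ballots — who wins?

E

Round 1: A 0, B 4, C 8, D 3, E 8. A eliminated.
Round 2: B 4, C 8, D 3, E 8. D eliminated.
Round 3: B 7, C 8, E 8. B eliminated.
Round 4: C 8, E 15. E has a majority (≥12).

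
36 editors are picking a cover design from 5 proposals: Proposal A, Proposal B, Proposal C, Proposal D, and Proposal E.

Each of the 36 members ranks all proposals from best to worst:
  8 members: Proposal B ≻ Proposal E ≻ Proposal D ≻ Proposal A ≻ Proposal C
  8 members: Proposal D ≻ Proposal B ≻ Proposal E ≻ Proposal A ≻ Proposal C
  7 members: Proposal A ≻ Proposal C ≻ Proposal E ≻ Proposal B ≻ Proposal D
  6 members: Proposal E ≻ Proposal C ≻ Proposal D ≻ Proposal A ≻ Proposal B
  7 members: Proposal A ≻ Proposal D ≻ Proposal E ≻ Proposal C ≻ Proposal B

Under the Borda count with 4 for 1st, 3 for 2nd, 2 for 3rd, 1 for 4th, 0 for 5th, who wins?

Proposal E

Proposal A: 8×1 + 8×1 + 7×4 + 6×1 + 7×4 = 78
Proposal B: 8×4 + 8×3 + 7×1 + 6×0 + 7×0 = 63
Proposal C: 8×0 + 8×0 + 7×3 + 6×3 + 7×1 = 46
Proposal D: 8×2 + 8×4 + 7×0 + 6×2 + 7×3 = 81
Proposal E: 8×3 + 8×2 + 7×2 + 6×4 + 7×2 = 92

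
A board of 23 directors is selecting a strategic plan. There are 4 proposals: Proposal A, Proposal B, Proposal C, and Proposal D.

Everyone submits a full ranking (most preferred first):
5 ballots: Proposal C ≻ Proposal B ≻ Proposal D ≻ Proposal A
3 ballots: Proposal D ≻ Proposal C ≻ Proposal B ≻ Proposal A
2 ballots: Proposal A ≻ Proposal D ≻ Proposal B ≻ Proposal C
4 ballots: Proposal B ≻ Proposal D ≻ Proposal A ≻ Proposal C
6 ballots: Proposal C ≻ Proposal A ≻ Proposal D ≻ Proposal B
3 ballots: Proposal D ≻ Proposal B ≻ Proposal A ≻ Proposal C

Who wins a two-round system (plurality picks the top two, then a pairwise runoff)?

Proposal D

Round 1 first-place votes: Proposal A 2, Proposal B 4, Proposal C 11, Proposal D 6. Proposal C and Proposal D advance.
Runoff: Proposal C is ranked above Proposal D on 11 ballots, Proposal D above Proposal C on 12.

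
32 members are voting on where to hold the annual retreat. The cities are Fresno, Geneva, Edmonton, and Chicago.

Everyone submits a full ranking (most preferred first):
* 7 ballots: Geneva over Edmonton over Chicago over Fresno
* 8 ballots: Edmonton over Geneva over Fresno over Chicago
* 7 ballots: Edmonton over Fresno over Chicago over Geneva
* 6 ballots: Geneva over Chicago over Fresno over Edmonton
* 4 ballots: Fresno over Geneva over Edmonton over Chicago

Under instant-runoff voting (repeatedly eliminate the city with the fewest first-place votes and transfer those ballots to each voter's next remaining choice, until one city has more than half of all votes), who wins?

Round 1: Fresno 4, Geneva 13, Edmonton 15, Chicago 0. Chicago eliminated.
Round 2: Fresno 4, Geneva 13, Edmonton 15. Fresno eliminated.
Round 3: Geneva 17, Edmonton 15. Geneva has a majority (≥17).

Geneva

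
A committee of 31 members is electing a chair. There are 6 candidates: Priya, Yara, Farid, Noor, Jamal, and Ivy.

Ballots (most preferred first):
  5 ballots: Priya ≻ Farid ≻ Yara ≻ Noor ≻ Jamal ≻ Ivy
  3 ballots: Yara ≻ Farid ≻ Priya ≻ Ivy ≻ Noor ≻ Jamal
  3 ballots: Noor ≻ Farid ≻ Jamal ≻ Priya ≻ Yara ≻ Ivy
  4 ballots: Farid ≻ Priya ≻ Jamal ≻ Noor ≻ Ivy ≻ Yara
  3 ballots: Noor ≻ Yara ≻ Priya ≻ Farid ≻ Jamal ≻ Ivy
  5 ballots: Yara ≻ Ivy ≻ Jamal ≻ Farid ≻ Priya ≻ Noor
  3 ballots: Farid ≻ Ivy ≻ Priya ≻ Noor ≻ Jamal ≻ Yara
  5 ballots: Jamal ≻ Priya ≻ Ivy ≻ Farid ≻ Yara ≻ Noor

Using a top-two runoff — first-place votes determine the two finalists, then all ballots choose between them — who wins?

Round 1 first-place votes: Priya 5, Yara 8, Farid 7, Noor 6, Jamal 5, Ivy 0. Yara and Farid advance.
Runoff: Yara is ranked above Farid on 11 ballots, Farid above Yara on 20.

Farid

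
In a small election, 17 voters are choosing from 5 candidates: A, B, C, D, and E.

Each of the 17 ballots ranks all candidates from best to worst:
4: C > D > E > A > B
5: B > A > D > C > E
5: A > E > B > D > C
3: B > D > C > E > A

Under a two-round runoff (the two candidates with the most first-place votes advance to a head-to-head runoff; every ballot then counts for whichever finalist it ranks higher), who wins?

A

Round 1 first-place votes: A 5, B 8, C 4, D 0, E 0. B and A advance.
Runoff: B is ranked above A on 8 ballots, A above B on 9.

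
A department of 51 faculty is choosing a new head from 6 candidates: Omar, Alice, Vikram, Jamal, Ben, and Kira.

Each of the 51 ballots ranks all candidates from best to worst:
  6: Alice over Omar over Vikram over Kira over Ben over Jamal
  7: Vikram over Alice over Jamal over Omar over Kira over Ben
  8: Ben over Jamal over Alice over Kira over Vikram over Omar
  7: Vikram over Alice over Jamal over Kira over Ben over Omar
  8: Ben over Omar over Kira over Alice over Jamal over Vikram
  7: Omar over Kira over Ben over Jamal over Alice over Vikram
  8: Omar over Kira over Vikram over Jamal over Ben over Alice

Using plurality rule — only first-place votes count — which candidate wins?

First-place votes: Omar 15, Alice 6, Vikram 14, Jamal 0, Ben 16, Kira 0.

Ben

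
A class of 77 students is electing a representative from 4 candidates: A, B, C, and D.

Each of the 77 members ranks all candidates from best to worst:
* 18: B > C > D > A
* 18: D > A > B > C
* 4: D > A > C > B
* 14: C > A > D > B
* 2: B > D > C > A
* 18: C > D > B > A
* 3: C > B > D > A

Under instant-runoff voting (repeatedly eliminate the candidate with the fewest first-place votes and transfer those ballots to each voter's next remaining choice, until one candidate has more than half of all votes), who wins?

C

Round 1: A 0, B 20, C 35, D 22. A eliminated.
Round 2: B 20, C 35, D 22. B eliminated.
Round 3: C 53, D 24. C has a majority (≥39).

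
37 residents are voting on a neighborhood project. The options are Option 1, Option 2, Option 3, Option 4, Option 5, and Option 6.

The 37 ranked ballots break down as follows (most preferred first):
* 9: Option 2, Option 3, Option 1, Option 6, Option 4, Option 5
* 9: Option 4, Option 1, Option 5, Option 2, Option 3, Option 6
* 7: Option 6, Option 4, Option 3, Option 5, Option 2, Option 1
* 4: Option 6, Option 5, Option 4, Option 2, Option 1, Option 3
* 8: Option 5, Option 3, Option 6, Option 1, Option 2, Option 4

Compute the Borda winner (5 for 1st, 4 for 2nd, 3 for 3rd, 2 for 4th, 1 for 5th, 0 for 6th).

Option 3

Option 1: 9×3 + 9×4 + 7×0 + 4×1 + 8×2 = 83
Option 2: 9×5 + 9×2 + 7×1 + 4×2 + 8×1 = 86
Option 3: 9×4 + 9×1 + 7×3 + 4×0 + 8×4 = 98
Option 4: 9×1 + 9×5 + 7×4 + 4×3 + 8×0 = 94
Option 5: 9×0 + 9×3 + 7×2 + 4×4 + 8×5 = 97
Option 6: 9×2 + 9×0 + 7×5 + 4×5 + 8×3 = 97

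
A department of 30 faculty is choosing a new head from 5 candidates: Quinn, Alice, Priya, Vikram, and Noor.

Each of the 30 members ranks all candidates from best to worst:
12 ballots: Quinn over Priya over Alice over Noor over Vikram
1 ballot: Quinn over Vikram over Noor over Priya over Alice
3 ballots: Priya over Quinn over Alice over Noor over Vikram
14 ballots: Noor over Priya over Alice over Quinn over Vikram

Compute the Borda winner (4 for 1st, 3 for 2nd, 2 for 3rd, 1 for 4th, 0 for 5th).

Priya

Quinn: 12×4 + 1×4 + 3×3 + 14×1 = 75
Alice: 12×2 + 1×0 + 3×2 + 14×2 = 58
Priya: 12×3 + 1×1 + 3×4 + 14×3 = 91
Vikram: 12×0 + 1×3 + 3×0 + 14×0 = 3
Noor: 12×1 + 1×2 + 3×1 + 14×4 = 73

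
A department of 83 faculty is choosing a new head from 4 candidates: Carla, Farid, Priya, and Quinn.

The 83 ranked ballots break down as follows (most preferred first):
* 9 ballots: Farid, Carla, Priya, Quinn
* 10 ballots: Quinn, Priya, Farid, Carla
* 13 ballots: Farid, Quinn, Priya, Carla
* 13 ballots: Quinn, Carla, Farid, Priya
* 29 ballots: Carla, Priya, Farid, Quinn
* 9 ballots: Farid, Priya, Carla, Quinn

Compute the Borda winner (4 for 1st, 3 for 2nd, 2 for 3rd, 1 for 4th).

Farid

Carla: 9×3 + 10×1 + 13×1 + 13×3 + 29×4 + 9×2 = 223
Farid: 9×4 + 10×2 + 13×4 + 13×2 + 29×2 + 9×4 = 228
Priya: 9×2 + 10×3 + 13×2 + 13×1 + 29×3 + 9×3 = 201
Quinn: 9×1 + 10×4 + 13×3 + 13×4 + 29×1 + 9×1 = 178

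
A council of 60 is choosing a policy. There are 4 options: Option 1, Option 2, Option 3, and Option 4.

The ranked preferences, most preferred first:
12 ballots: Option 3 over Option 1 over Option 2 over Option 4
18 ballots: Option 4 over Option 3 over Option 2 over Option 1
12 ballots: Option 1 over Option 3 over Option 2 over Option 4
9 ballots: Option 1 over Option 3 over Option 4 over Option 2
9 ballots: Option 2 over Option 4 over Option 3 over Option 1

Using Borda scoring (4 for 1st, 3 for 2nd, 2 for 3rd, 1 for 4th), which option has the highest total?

Option 1: 12×3 + 18×1 + 12×4 + 9×4 + 9×1 = 147
Option 2: 12×2 + 18×2 + 12×2 + 9×1 + 9×4 = 129
Option 3: 12×4 + 18×3 + 12×3 + 9×3 + 9×2 = 183
Option 4: 12×1 + 18×4 + 12×1 + 9×2 + 9×3 = 141

Option 3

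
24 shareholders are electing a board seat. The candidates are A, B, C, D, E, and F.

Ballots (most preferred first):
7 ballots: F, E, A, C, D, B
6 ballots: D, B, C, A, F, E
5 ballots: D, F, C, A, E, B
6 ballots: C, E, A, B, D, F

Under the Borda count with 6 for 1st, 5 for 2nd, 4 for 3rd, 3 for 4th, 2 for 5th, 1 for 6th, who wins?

A: 7×4 + 6×3 + 5×3 + 6×4 = 85
B: 7×1 + 6×5 + 5×1 + 6×3 = 60
C: 7×3 + 6×4 + 5×4 + 6×6 = 101
D: 7×2 + 6×6 + 5×6 + 6×2 = 92
E: 7×5 + 6×1 + 5×2 + 6×5 = 81
F: 7×6 + 6×2 + 5×5 + 6×1 = 85

C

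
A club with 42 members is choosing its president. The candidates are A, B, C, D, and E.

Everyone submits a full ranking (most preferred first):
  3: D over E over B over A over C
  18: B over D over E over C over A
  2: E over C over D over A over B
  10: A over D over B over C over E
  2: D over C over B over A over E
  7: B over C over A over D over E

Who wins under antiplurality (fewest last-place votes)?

Last-place votes: A 18, B 2, C 3, D 0, E 19.

D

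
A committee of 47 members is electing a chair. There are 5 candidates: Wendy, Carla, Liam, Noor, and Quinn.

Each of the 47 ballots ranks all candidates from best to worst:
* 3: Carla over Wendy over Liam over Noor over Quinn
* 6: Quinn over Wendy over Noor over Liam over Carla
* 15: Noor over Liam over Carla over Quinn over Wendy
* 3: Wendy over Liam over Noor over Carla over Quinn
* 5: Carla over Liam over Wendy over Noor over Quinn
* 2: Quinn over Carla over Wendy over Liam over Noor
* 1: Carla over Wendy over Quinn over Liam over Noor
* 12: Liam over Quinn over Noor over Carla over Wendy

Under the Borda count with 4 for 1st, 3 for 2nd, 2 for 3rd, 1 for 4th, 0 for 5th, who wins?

Wendy: 3×3 + 6×3 + 15×0 + 3×4 + 5×2 + 2×2 + 1×3 + 12×0 = 56
Carla: 3×4 + 6×0 + 15×2 + 3×1 + 5×4 + 2×3 + 1×4 + 12×1 = 87
Liam: 3×2 + 6×1 + 15×3 + 3×3 + 5×3 + 2×1 + 1×1 + 12×4 = 132
Noor: 3×1 + 6×2 + 15×4 + 3×2 + 5×1 + 2×0 + 1×0 + 12×2 = 110
Quinn: 3×0 + 6×4 + 15×1 + 3×0 + 5×0 + 2×4 + 1×2 + 12×3 = 85

Liam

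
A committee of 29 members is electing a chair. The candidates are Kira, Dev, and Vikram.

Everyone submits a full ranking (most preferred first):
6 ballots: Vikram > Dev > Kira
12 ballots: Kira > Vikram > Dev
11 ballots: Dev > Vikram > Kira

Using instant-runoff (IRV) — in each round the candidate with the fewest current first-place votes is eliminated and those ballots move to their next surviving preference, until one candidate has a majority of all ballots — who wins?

Round 1: Kira 12, Dev 11, Vikram 6. Vikram eliminated.
Round 2: Kira 12, Dev 17. Dev has a majority (≥15).

Dev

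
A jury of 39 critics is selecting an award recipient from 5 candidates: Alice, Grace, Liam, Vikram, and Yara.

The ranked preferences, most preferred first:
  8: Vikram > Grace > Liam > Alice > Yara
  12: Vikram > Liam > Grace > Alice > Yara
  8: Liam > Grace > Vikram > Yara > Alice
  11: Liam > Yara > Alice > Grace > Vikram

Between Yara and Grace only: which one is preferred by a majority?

Yara is ranked above Grace on 11 ballots; Grace above Yara on 28.

Grace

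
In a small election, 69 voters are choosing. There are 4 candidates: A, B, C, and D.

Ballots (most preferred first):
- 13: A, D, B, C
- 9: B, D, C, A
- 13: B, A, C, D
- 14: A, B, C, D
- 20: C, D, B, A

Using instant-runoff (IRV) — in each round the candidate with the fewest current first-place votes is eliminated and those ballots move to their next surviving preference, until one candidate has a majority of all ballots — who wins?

B

Round 1: A 27, B 22, C 20, D 0. D eliminated.
Round 2: A 27, B 22, C 20. C eliminated.
Round 3: A 27, B 42. B has a majority (≥35).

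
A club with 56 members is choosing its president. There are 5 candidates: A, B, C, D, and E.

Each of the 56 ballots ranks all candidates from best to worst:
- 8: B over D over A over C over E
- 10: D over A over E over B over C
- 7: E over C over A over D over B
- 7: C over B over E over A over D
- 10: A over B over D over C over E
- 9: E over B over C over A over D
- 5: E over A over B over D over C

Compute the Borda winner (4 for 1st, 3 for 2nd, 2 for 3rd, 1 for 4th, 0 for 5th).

A

A: 8×2 + 10×3 + 7×2 + 7×1 + 10×4 + 9×1 + 5×3 = 131
B: 8×4 + 10×1 + 7×0 + 7×3 + 10×3 + 9×3 + 5×2 = 130
C: 8×1 + 10×0 + 7×3 + 7×4 + 10×1 + 9×2 + 5×0 = 85
D: 8×3 + 10×4 + 7×1 + 7×0 + 10×2 + 9×0 + 5×1 = 96
E: 8×0 + 10×2 + 7×4 + 7×2 + 10×0 + 9×4 + 5×4 = 118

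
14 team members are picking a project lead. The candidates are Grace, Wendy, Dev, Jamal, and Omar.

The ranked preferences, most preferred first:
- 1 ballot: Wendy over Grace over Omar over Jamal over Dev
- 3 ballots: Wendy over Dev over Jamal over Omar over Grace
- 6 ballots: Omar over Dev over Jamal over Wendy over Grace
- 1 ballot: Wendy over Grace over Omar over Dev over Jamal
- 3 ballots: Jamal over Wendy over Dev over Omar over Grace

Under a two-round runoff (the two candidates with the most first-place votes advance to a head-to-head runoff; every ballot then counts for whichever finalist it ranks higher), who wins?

Round 1 first-place votes: Grace 0, Wendy 5, Dev 0, Jamal 3, Omar 6. Omar and Wendy advance.
Runoff: Omar is ranked above Wendy on 6 ballots, Wendy above Omar on 8.

Wendy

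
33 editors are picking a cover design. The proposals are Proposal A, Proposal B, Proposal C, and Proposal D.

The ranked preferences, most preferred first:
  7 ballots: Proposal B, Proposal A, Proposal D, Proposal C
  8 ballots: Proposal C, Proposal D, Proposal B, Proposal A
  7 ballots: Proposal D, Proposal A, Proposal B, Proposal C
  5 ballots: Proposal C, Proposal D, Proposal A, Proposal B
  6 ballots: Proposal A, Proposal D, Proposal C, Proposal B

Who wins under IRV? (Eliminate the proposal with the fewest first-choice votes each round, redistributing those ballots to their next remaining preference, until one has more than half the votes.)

Round 1: Proposal A 6, Proposal B 7, Proposal C 13, Proposal D 7. Proposal A eliminated.
Round 2: Proposal B 7, Proposal C 13, Proposal D 13. Proposal B eliminated.
Round 3: Proposal C 13, Proposal D 20. Proposal D has a majority (≥17).

Proposal D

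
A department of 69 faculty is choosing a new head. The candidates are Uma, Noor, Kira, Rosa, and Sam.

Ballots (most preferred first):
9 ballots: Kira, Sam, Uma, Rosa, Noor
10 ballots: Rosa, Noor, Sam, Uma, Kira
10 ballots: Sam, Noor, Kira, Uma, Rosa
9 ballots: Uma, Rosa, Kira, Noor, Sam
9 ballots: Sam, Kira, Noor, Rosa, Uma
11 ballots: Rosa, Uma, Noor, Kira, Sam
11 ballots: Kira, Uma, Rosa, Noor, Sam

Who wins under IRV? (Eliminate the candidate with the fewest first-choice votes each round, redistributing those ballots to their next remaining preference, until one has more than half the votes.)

Kira

Round 1: Uma 9, Noor 0, Kira 20, Rosa 21, Sam 19. Noor eliminated.
Round 2: Uma 9, Kira 20, Rosa 21, Sam 19. Uma eliminated.
Round 3: Kira 20, Rosa 30, Sam 19. Sam eliminated.
Round 4: Kira 39, Rosa 30. Kira has a majority (≥35).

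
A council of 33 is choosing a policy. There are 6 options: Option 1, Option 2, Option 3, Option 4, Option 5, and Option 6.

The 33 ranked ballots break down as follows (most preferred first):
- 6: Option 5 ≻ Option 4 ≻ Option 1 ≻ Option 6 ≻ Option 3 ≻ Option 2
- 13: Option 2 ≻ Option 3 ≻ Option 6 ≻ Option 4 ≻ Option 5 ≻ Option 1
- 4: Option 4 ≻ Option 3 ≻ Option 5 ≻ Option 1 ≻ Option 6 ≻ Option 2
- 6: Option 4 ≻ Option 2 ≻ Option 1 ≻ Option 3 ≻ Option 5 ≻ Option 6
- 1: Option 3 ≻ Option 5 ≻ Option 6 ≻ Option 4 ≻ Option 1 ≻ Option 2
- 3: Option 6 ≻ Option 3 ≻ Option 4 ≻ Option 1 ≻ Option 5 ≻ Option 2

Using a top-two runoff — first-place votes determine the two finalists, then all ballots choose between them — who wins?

Round 1 first-place votes: Option 1 0, Option 2 13, Option 3 1, Option 4 10, Option 5 6, Option 6 3. Option 2 and Option 4 advance.
Runoff: Option 2 is ranked above Option 4 on 13 ballots, Option 4 above Option 2 on 20.

Option 4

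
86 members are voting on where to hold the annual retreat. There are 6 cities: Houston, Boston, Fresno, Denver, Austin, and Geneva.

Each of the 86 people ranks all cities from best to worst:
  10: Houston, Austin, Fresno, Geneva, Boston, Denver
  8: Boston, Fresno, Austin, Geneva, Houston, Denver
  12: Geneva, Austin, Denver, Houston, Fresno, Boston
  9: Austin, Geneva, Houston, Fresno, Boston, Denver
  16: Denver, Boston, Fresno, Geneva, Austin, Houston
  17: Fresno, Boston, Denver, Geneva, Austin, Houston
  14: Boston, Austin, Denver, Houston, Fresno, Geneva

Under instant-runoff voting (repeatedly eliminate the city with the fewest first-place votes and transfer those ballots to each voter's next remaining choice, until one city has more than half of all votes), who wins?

Fresno

Round 1: Houston 10, Boston 22, Fresno 17, Denver 16, Austin 9, Geneva 12. Austin eliminated.
Round 2: Houston 10, Boston 22, Fresno 17, Denver 16, Geneva 21. Houston eliminated.
Round 3: Boston 22, Fresno 27, Denver 16, Geneva 21. Denver eliminated.
Round 4: Boston 38, Fresno 27, Geneva 21. Geneva eliminated.
Round 5: Boston 38, Fresno 48. Fresno has a majority (≥44).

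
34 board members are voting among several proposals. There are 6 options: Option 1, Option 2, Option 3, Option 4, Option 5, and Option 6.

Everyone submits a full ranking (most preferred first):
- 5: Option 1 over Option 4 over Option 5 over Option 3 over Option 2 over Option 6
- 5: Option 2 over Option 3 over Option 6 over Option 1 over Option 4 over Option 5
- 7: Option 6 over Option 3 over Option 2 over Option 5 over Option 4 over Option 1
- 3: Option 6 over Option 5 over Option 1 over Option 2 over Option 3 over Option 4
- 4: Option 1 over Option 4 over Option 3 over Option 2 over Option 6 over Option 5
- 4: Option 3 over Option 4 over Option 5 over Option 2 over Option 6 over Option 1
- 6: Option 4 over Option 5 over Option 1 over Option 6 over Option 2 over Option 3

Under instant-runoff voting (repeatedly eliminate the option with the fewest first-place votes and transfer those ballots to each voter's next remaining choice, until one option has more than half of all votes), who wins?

Option 4

Round 1: Option 1 9, Option 2 5, Option 3 4, Option 4 6, Option 5 0, Option 6 10. Option 5 eliminated.
Round 2: Option 1 9, Option 2 5, Option 3 4, Option 4 6, Option 6 10. Option 3 eliminated.
Round 3: Option 1 9, Option 2 5, Option 4 10, Option 6 10. Option 2 eliminated.
Round 4: Option 1 9, Option 4 10, Option 6 15. Option 1 eliminated.
Round 5: Option 4 19, Option 6 15. Option 4 has a majority (≥18).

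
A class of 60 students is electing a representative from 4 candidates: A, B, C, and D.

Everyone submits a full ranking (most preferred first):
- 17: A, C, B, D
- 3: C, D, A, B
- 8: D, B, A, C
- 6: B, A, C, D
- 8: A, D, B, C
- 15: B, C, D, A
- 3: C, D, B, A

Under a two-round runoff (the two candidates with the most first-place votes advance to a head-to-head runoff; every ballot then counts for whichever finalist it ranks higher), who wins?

B

Round 1 first-place votes: A 25, B 21, C 6, D 8. A and B advance.
Runoff: A is ranked above B on 28 ballots, B above A on 32.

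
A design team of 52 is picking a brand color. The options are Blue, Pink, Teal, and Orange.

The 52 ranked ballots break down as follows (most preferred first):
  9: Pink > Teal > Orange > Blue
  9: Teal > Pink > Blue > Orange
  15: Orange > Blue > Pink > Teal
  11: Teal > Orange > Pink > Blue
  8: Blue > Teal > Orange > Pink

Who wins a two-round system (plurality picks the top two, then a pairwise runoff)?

Teal

Round 1 first-place votes: Blue 8, Pink 9, Teal 20, Orange 15. Teal and Orange advance.
Runoff: Teal is ranked above Orange on 37 ballots, Orange above Teal on 15.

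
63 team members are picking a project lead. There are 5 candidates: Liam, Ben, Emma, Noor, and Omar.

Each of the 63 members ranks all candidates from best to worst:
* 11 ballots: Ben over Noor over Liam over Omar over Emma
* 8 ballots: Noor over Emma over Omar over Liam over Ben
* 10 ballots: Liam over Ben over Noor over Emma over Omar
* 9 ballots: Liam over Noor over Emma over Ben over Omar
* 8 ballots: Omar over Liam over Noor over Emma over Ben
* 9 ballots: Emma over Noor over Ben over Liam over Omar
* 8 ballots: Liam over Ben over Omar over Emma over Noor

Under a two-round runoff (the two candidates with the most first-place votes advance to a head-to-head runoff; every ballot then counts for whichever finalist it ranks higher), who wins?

Round 1 first-place votes: Liam 27, Ben 11, Emma 9, Noor 8, Omar 8. Liam and Ben advance.
Runoff: Liam is ranked above Ben on 43 ballots, Ben above Liam on 20.

Liam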